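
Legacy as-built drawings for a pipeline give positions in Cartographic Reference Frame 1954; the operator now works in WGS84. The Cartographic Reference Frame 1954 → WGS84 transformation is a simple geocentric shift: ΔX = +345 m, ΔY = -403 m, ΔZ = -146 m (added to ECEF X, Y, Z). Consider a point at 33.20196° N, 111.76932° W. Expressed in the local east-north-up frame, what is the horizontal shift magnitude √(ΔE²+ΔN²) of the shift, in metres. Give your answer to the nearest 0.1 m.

The local east axis at (φ, λ) is (−sin λ, cos λ, 0), so ΔE = −sin(-111.76932°)·345 + cos(-111.76932°)·(-403) = 469.86 m.
The local north axis is (−sin φ cos λ, −sin φ sin λ, cos φ), giving ΔN = 70.065 − 204.942 − 122.165 = -257.04 m.
Horizontal magnitude = √(ΔE² + ΔN²) = √(469.86² + (-257.04)²) = 535.57 m.

535.6 m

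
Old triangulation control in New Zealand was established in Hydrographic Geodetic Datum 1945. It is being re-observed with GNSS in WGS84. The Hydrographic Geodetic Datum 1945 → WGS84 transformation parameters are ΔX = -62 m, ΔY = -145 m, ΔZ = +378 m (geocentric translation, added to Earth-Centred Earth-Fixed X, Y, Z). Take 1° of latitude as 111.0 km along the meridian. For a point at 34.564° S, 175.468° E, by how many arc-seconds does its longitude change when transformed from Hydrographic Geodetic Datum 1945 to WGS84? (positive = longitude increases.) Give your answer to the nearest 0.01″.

sin φ = -0.567326, cos φ = 0.823493, sin λ = 0.079016, cos λ = -0.996873.
East component: ΔE = −sin λ·ΔX + cos λ·ΔY = −(0.079016)(-62) + (-0.996873)(-145) = 149.45 m.
1° of latitude spans 111000 m; at latitude φ, 1° of longitude spans that × cos φ = 91407.7 m, so Δλ = 149.45 / 91407.7 × 3600 = 5.886″.

Δλ = 5.89″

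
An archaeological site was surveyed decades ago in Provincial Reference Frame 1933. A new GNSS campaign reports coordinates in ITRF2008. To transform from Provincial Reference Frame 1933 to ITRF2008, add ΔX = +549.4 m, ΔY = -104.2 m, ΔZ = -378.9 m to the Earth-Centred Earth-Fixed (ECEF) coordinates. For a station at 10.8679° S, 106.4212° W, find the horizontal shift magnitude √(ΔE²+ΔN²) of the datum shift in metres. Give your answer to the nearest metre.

675 m

At φ = -10.8679°, λ = -106.4212°: sin φ = -0.188545, cos φ = 0.982064, sin λ = -0.959209, cos λ = -0.282696.
ΔE = −sin λ·ΔX + cos λ·ΔY = −(-0.959209)·(549.4) + (-0.282696)·(-104.2) = 556.45 m.
ΔN = −sin φ cos λ·ΔX − sin φ sin λ·ΔY + cos φ·ΔZ = −(-0.188545)(-0.282696)(549.4) − (-0.188545)(-0.959209)(-104.2) + (0.982064)(-378.9) = -382.54 m.
Horizontal magnitude = √(ΔE² + ΔN²) = √(556.45² + (-382.54)²) = 675.26 m.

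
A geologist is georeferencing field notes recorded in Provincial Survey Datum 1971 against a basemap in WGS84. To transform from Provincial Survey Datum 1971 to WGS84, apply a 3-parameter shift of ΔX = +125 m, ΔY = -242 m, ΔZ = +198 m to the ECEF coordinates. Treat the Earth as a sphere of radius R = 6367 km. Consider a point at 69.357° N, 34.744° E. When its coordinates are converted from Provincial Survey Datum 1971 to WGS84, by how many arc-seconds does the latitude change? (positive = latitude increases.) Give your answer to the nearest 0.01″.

Δφ = 3.33″

sin φ = 0.935795, cos φ = 0.352544, sin λ = 0.569911, cos λ = 0.821707.
North component: ΔN = −sin φ cos λ·ΔX − sin φ sin λ·ΔY + cos φ·ΔZ = −(0.935795)(0.821707)(125) − (0.935795)(0.569911)(-242) + (0.352544)(198) = 102.75 m.
1° of latitude spans πR/180 = 111125 m, so Δφ = 102.75 / 111125 × 3600 = 3.329″.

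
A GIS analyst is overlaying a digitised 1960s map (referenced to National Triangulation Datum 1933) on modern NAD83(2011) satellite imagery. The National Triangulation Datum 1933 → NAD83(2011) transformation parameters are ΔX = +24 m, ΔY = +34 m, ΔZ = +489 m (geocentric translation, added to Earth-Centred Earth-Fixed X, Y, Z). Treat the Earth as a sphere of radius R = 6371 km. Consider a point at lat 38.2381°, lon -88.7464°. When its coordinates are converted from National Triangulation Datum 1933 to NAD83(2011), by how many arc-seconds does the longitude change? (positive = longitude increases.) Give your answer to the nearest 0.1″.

Δλ = 1.0″

sin φ = 0.618931, cos φ = 0.785445, sin λ = -0.999761, cos λ = 0.021878.
East component: ΔE = −sin λ·ΔX + cos λ·ΔY = −(-0.999761)(24) + (0.021878)(34) = 24.74 m.
1° of latitude spans πR/180 = 111195 m; at latitude φ, 1° of longitude spans that × cos φ = 87337.6 m, so Δλ = 24.74 / 87337.6 × 3600 = 1.020″.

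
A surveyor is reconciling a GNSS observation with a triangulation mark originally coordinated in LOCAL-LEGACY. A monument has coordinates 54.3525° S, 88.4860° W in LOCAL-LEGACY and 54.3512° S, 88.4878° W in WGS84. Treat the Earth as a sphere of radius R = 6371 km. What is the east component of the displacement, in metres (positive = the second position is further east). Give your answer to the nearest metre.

ΔE = -117 m

Δφ = -54.3512° − -54.3525° = +0.0013°; Δλ = -88.4878° − -88.4860° = -0.0018°.
1° along a meridian = πR/180 = 111195 m.
ΔN = Δφ × 111195 = 144.6 m; ΔE = Δλ × 111195 × cos(-54.3525°) = -0.0018 × 111195 × 0.582797 = -116.6 m.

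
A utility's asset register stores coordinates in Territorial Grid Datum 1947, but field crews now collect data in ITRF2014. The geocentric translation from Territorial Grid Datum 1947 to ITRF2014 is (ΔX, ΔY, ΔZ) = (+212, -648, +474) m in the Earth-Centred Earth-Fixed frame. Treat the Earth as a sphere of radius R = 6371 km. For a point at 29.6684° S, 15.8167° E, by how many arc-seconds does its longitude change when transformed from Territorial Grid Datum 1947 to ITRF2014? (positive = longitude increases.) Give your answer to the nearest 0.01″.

sin φ = -0.494980, cos φ = 0.868905, sin λ = 0.272561, cos λ = 0.962139.
East component: ΔE = −sin λ·ΔX + cos λ·ΔY = −(0.272561)(212) + (0.962139)(-648) = -681.25 m.
1° of latitude spans πR/180 = 111195 m; at latitude φ, 1° of longitude spans that × cos φ = 96617.8 m, so Δλ = -681.25 / 96617.8 × 3600 = -25.383″.

Δλ = -25.38″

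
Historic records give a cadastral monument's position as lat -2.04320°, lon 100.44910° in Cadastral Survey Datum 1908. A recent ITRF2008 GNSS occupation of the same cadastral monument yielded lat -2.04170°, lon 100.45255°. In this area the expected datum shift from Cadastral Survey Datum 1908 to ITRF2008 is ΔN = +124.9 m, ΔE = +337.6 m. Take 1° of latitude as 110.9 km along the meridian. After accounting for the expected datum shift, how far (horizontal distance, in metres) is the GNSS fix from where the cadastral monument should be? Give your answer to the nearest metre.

Observed coordinate differences: Δφ = +0.00150°, Δλ = +0.00345°.
Converting to metres (1° lat = 110900 m, cos φ = 0.999364): observed ΔN = 166.4 m, observed ΔE = 382.4 m.
Subtracting the expected shift leaves a residual of 166.4 − (124.9) = 41.5 m north and 382.4 − (337.6) = 44.8 m east.
Residual distance = √(41.5² + 44.8²) = 61.0 m.

61 m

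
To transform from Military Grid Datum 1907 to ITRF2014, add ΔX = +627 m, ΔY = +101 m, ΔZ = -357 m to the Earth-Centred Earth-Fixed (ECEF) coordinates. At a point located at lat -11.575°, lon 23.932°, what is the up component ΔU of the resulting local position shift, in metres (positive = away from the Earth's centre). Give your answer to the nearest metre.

The local up (radial) axis is (cos φ cos λ, cos φ sin λ, sin φ), giving ΔU = 561.440 + 40.138 + 71.632 = 673.21 m.

ΔU = 673 m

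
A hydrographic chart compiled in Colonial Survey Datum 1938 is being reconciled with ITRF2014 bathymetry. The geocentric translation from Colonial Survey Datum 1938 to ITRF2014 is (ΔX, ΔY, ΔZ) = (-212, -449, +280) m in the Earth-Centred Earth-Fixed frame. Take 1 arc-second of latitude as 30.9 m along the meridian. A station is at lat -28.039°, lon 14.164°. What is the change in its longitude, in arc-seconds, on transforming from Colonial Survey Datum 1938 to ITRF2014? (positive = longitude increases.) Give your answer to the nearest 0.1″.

sin φ = -0.470072, cos φ = 0.882628, sin λ = 0.244698, cos λ = 0.969599.
East component: ΔE = −sin λ·ΔX + cos λ·ΔY = −(0.244698)(-212) + (0.969599)(-449) = -383.47 m.
1° of latitude spans 3600 × 30.90 = 111240 m; at latitude φ, 1° of longitude spans that × cos φ = 98183.5 m, so Δλ = -383.47 / 98183.5 × 3600 = -14.060″.

Δλ = -14.1″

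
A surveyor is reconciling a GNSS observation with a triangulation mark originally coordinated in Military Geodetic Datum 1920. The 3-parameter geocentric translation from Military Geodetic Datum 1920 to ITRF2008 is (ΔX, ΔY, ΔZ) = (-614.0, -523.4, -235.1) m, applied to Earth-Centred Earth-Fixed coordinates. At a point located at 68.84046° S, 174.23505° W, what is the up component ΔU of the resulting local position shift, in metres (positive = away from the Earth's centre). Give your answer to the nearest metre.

ΔU = 459 m

At φ = -68.84046°, λ = -174.23505°: sin φ = -0.932579, cos φ = 0.360966, sin λ = -0.100448, cos λ = -0.994942.
ΔU = cos φ cos λ·ΔX + cos φ sin λ·ΔY + sin φ·ΔZ = (0.360966)(-0.994942)(-614.0) + (0.360966)(-0.100448)(-523.4) + (-0.932579)(-235.1) = 458.74 m.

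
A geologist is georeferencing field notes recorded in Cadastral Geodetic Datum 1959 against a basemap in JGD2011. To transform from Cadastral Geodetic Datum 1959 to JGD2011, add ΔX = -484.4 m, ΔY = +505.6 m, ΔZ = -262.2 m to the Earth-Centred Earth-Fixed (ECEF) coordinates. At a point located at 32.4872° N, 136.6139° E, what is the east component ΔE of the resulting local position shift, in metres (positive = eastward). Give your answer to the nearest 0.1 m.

At φ = 32.4872°, λ = 136.6139°: sin φ = 0.537111, cos φ = 0.843511, sin λ = 0.686911, cos λ = -0.726741.
ΔE = −sin λ·ΔX + cos λ·ΔY = −(0.686911)·(-484.4) + (-0.726741)·(505.6) = -34.70 m.

ΔE = -34.7 m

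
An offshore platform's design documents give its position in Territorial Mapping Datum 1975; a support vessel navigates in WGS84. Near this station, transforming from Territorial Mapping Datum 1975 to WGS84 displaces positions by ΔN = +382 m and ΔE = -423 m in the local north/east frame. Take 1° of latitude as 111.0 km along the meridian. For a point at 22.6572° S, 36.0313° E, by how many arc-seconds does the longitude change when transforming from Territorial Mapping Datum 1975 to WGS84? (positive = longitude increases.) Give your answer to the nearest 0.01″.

At latitude -22.6572°, cos φ = 0.922826.
1° of longitude at this latitude = 111.0 × cos φ = 102.43 km, so Δλ = -423.0 / 102433.7 = -0.0041295° = -14.866″.

Δλ = -14.87″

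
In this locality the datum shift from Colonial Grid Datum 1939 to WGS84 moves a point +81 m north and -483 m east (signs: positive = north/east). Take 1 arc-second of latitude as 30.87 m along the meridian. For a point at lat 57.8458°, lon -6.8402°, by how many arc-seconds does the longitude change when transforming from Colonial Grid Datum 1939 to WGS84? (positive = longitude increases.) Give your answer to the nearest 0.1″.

At latitude 57.8458°, cos φ = 0.532200.
1″ of longitude at this latitude = 30.87 × cos φ = 16.4290 m, so Δλ = -483.0 / 16.4290 = -29.399″.

Δλ = -29.4″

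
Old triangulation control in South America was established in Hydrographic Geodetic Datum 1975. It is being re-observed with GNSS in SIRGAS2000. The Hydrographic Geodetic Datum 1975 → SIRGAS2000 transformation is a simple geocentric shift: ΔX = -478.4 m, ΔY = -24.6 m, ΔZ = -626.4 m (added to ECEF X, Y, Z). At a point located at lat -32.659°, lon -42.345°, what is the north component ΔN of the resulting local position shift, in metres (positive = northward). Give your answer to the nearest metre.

ΔN = -709 m

At φ = -32.659°, λ = -42.345°: sin φ = -0.539638, cos φ = 0.841897, sin λ = -0.673593, cos λ = 0.739102.
ΔN = −sin φ cos λ·ΔX − sin φ sin λ·ΔY + cos φ·ΔZ = −(-0.539638)(0.739102)(-478.4) − (-0.539638)(-0.673593)(-24.6) + (0.841897)(-626.4) = -709.23 m.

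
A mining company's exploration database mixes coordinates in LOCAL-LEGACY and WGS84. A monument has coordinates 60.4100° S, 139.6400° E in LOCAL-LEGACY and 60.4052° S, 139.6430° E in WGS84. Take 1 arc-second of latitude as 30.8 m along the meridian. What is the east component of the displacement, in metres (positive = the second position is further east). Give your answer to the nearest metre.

Δφ = -60.4052° − -60.4100° = +0.0048°; Δλ = 139.6430° − 139.6400° = +0.0030°.
1° of latitude = 3600 × 30.80 = 110880 m.
ΔN = Δφ × 110880 = 532.2 m; ΔE = Δλ × 110880 × cos(-60.4100°) = +0.0030 × 110880 × 0.493790 = 164.3 m.

ΔE = 164 m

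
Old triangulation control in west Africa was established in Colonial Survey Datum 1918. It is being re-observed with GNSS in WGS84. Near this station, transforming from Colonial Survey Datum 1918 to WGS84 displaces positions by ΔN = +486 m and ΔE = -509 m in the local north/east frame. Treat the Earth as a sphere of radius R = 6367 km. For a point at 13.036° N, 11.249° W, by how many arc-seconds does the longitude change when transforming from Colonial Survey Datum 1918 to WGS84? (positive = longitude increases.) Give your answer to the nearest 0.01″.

Δλ = -16.93″

At latitude 13.036°, cos φ = 0.974229.
One radian of longitude at latitude φ spans R cos φ, so Δλ = ΔE / (R cos φ) = -509.0 / (6367000 × 0.974229) = -8.2058e-05 rad = -16.926″.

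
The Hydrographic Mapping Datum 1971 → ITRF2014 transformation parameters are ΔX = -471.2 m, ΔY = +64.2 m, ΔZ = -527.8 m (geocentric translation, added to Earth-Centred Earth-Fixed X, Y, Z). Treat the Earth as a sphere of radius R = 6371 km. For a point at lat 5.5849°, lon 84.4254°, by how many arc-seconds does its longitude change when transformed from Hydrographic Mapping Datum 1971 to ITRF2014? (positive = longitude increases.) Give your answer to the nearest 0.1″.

sin φ = 0.097321, cos φ = 0.995253, sin λ = 0.995271, cos λ = 0.097142.
East component: ΔE = −sin λ·ΔX + cos λ·ΔY = −(0.995271)(-471.2) + (0.097142)(64.2) = 475.21 m.
1° of latitude spans πR/180 = 111195 m; at latitude φ, 1° of longitude spans that × cos φ = 110667.1 m, so Δλ = 475.21 / 110667.1 × 3600 = 15.459″.

Δλ = 15.5″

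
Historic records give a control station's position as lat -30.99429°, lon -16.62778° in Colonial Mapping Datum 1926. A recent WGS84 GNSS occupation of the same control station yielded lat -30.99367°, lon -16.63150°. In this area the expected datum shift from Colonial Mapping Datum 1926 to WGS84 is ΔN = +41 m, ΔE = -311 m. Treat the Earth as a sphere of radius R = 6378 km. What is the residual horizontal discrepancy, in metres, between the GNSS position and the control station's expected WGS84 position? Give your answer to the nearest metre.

52 m

Observed coordinate differences: Δφ = +0.00062°, Δλ = -0.00372°.
Converting to metres (1° lat = 111317 m, cos φ = 0.857219): observed ΔN = 69.0 m, observed ΔE = -355.0 m.
Subtracting the expected shift leaves a residual of 69.0 − (41) = 28.0 m north and -355.0 − (-311) = -44.0 m east.
Residual distance = √(28.0² + (-44.0)²) = 52.1 m.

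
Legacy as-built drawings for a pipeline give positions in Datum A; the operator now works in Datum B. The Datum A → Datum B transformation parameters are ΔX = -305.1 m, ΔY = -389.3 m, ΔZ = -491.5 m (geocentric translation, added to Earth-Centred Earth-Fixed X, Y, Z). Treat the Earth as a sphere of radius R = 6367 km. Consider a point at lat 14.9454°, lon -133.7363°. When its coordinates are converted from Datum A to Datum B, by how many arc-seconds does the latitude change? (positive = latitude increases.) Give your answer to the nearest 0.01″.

Δφ = -19.50″

sin φ = 0.257898, cos φ = 0.966172, sin λ = -0.722529, cos λ = -0.691340.
North component: ΔN = −sin φ cos λ·ΔX − sin φ sin λ·ΔY + cos φ·ΔZ = −(0.257898)(-0.691340)(-305.1) − (0.257898)(-0.722529)(-389.3) + (0.966172)(-491.5) = -601.81 m.
1° of latitude spans πR/180 = 111125 m, so Δφ = -601.81 / 111125 × 3600 = -19.496″.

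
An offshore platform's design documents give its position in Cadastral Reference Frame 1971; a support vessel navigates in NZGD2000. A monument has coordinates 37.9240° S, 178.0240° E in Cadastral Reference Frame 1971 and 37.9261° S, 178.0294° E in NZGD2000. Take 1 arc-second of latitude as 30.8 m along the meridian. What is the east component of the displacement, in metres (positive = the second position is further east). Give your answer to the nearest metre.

ΔE = 472 m

Δφ = -37.9261° − -37.9240° = -0.0021°; Δλ = 178.0294° − 178.0240° = +0.0054°.
1° of latitude = 3600 × 30.80 = 110880 m.
ΔN = Δφ × 110880 = -232.8 m; ΔE = Δλ × 110880 × cos(-37.9240°) = +0.0054 × 110880 × 0.788827 = 472.3 m.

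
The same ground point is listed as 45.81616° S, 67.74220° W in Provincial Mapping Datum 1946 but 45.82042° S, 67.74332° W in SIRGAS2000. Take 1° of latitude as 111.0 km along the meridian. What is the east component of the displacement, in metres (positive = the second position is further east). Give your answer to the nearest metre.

ΔE = -87 m

Δφ = -45.82042° − -45.81616° = -0.00426°; Δλ = -67.74332° − -67.74220° = -0.00112°.
ΔN = Δφ × 111000 = -472.9 m; ΔE = Δλ × 111000 × cos(-45.81616°) = -0.00112 × 111000 × 0.696963 = -86.6 m.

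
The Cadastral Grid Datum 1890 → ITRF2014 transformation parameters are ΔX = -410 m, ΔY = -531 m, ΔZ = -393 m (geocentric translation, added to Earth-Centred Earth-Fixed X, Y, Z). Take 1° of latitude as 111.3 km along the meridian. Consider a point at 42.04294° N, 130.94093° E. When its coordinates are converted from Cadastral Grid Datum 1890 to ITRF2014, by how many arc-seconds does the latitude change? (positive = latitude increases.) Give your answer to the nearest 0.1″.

Δφ = -6.6″

sin φ = 0.669687, cos φ = 0.742643, sin λ = 0.755386, cos λ = -0.655281.
North component: ΔN = −sin φ cos λ·ΔX − sin φ sin λ·ΔY + cos φ·ΔZ = −(0.669687)(-0.655281)(-410) − (0.669687)(0.755386)(-531) + (0.742643)(-393) = -203.16 m.
1° of latitude spans 111300 m, so Δφ = -203.16 / 111300 × 3600 = -6.571″.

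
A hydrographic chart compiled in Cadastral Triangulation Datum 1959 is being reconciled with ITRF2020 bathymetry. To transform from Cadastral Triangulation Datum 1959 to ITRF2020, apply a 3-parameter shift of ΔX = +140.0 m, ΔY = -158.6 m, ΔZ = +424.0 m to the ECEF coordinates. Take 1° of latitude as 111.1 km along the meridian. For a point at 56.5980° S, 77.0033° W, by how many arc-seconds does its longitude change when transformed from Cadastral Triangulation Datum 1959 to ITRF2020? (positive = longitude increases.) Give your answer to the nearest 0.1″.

sin φ = -0.834829, cos φ = 0.550510, sin λ = -0.974383, cos λ = 0.224895.
East component: ΔE = −sin λ·ΔX + cos λ·ΔY = −(-0.974383)(140.0) + (0.224895)(-158.6) = 100.75 m.
1° of latitude spans 111100 m; at latitude φ, 1° of longitude spans that × cos φ = 61161.6 m, so Δλ = 100.75 / 61161.6 × 3600 = 5.930″.

Δλ = 5.9″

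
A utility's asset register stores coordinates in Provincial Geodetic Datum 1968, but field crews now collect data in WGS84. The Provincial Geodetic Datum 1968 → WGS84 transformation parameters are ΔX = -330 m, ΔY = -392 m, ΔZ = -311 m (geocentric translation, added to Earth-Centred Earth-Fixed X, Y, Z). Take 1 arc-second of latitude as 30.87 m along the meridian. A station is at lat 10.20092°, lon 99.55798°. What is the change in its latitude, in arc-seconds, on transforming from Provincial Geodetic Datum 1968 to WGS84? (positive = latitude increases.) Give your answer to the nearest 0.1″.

sin φ = 0.177101, cos φ = 0.984193, sin λ = 0.986118, cos λ = -0.166046.
North component: ΔN = −sin φ cos λ·ΔX − sin φ sin λ·ΔY + cos φ·ΔZ = −(0.177101)(-0.166046)(-330) − (0.177101)(0.986118)(-392) + (0.984193)(-311) = -247.33 m.
1° of latitude spans 3600 × 30.87 = 111132 m, so Δφ = -247.33 / 111132 × 3600 = -8.012″.

Δφ = -8.0″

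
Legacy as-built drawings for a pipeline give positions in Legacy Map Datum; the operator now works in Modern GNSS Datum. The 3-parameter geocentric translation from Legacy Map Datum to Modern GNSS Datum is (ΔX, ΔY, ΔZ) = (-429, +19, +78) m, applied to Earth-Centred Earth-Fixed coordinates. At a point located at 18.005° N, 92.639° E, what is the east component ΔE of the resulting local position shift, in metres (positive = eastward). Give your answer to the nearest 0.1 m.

The local east axis at (φ, λ) is (−sin λ, cos λ, 0), so ΔE = −sin(92.639°)·(-429) + cos(92.639°)·19 = 427.67 m.

ΔE = 427.7 m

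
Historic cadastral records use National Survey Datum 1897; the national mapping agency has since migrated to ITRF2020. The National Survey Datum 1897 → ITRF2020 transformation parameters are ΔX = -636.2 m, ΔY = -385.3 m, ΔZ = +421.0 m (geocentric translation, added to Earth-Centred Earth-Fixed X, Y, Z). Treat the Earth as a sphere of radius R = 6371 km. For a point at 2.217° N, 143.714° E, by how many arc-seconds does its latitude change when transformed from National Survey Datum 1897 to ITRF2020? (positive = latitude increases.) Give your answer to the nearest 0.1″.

Δφ = 13.3″

sin φ = 0.038684, cos φ = 0.999251, sin λ = 0.591816, cos λ = -0.806073.
North component: ΔN = −sin φ cos λ·ΔX − sin φ sin λ·ΔY + cos φ·ΔZ = −(0.038684)(-0.806073)(-636.2) − (0.038684)(0.591816)(-385.3) + (0.999251)(421.0) = 409.67 m.
1° of latitude spans πR/180 = 111195 m, so Δφ = 409.67 / 111195 × 3600 = 13.263″.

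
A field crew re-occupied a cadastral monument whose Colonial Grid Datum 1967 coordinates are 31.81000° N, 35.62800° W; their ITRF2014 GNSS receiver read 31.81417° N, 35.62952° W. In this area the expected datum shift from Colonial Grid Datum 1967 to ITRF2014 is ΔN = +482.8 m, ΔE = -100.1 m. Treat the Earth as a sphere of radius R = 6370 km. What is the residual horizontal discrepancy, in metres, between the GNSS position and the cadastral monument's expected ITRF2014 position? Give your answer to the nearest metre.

Observed coordinate differences: Δφ = +0.00417°, Δλ = -0.00152°.
Converting to metres (1° lat = 111177 m, cos φ = 0.849801): observed ΔN = 463.6 m, observed ΔE = -143.6 m.
Subtracting the expected shift leaves a residual of 463.6 − (482.8) = -19.2 m north and -143.6 − (-100.1) = -43.5 m east.
Residual distance = √((-19.2)² + (-43.5)²) = 47.6 m.

48 m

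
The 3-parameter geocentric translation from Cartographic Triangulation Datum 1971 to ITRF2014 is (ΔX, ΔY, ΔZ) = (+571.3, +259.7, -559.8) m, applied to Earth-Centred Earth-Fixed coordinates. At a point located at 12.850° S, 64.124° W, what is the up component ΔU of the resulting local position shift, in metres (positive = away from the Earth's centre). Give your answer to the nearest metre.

The local up (radial) axis is (cos φ cos λ, cos φ sin λ, sin φ), giving ΔU = 243.085 − 227.811 + 124.499 = 139.77 m.

ΔU = 140 m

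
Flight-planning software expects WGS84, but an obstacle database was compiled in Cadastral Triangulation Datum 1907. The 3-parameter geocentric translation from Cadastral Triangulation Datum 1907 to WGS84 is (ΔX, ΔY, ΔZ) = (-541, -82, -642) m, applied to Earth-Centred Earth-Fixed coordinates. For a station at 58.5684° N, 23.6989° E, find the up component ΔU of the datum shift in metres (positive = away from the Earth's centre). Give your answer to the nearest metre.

ΔU = -823 m

The local up (radial) axis is (cos φ cos λ, cos φ sin λ, sin φ), giving ΔU = -258.330 − 17.187 − 547.795 = -823.31 m.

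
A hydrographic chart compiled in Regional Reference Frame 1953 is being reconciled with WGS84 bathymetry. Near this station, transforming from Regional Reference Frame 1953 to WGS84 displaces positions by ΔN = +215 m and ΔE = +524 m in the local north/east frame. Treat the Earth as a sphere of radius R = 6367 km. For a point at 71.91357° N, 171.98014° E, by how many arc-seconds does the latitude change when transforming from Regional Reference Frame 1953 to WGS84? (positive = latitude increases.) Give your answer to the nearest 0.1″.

Δφ = 7.0″

On a sphere of radius R, 1 rad of latitude = R, so Δφ = ΔN / R = 215.0 / 6367000 = 3.3768e-05 rad = 6.965″.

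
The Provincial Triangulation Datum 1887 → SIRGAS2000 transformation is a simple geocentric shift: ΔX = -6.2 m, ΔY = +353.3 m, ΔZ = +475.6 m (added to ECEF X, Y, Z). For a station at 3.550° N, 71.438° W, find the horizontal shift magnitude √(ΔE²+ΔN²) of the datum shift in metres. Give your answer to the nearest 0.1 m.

506.9 m

At φ = 3.550°, λ = -71.438°: sin φ = 0.061920, cos φ = 0.998081, sin λ = -0.947980, cos λ = 0.318331.
ΔE = −sin λ·ΔX + cos λ·ΔY = −(-0.947980)·(-6.2) + (0.318331)·(353.3) = 106.59 m.
ΔN = −sin φ cos λ·ΔX − sin φ sin λ·ΔY + cos φ·ΔZ = −(0.061920)(0.318331)(-6.2) − (0.061920)(-0.947980)(353.3) + (0.998081)(475.6) = 495.55 m.
Horizontal magnitude = √(ΔE² + ΔN²) = √(106.59² + 495.55²) = 506.88 m.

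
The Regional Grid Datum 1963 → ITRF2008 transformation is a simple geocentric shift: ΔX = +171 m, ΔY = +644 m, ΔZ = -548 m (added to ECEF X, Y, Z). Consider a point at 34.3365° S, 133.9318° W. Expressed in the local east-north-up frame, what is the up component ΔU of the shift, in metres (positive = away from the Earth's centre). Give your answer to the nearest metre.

ΔU = -172 m

At φ = -34.3365°, λ = -133.9318°: sin φ = -0.564052, cos φ = 0.825739, sin λ = -0.720166, cos λ = -0.693802.
ΔU = cos φ cos λ·ΔX + cos φ sin λ·ΔY + sin φ·ΔZ = (0.825739)(-0.693802)(171) + (0.825739)(-0.720166)(644) + (-0.564052)(-548) = -171.83 m.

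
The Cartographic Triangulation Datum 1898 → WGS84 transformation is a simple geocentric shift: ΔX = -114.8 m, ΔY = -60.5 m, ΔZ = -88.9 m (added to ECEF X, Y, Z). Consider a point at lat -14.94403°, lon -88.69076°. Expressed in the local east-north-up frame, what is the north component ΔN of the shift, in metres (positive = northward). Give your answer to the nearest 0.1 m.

The local north axis is (−sin φ cos λ, −sin φ sin λ, cos φ), giving ΔN = -0.676 + 15.597 − 85.893 = -70.97 m.

ΔN = -71.0 m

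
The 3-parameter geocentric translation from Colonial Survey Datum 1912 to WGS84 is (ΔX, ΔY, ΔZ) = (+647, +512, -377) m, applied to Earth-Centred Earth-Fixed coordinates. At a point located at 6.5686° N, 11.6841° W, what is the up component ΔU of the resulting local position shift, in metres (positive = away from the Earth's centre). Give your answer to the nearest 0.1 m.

At φ = 6.5686°, λ = -11.6841°: sin φ = 0.114393, cos φ = 0.993436, sin λ = -0.202516, cos λ = 0.979279.
ΔU = cos φ cos λ·ΔX + cos φ sin λ·ΔY + sin φ·ΔZ = (0.993436)(0.979279)(647) + (0.993436)(-0.202516)(512) + (0.114393)(-377) = 483.30 m.

ΔU = 483.3 m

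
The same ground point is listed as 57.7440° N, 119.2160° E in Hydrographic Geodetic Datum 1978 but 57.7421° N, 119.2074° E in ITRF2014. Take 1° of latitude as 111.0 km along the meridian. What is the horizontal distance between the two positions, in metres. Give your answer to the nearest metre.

Δφ = 57.7421° − 57.7440° = -0.0019°; Δλ = 119.2074° − 119.2160° = -0.0086°.
ΔN = Δφ × 111000 = -210.9 m; ΔE = Δλ × 111000 × cos(57.7440°) = -0.0086 × 111000 × 0.533703 = -509.5 m.
Distance = √(ΔE² + ΔN²) = √((-509.5)² + (-210.9)²) = 551.4 m.

551 m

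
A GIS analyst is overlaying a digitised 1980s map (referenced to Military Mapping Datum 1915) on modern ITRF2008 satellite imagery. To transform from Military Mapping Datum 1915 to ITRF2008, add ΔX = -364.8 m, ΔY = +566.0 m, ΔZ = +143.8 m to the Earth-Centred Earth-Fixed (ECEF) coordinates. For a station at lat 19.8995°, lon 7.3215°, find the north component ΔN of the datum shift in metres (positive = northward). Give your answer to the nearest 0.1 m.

At φ = 19.8995°, λ = 7.3215°: sin φ = 0.340371, cos φ = 0.940291, sin λ = 0.127437, cos λ = 0.991847.
ΔN = −sin φ cos λ·ΔX − sin φ sin λ·ΔY + cos φ·ΔZ = −(0.340371)(0.991847)(-364.8) − (0.340371)(0.127437)(566.0) + (0.940291)(143.8) = 233.82 m.

ΔN = 233.8 m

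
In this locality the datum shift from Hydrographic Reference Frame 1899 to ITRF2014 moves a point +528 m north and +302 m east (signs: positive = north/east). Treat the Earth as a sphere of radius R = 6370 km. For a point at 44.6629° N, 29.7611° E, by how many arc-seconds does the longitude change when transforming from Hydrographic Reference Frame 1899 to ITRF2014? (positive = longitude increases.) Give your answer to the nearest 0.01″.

At latitude 44.6629°, cos φ = 0.711255.
One radian of longitude at latitude φ spans R cos φ, so Δλ = ΔE / (R cos φ) = 302.0 / (6370000 × 0.711255) = 6.6656e-05 rad = 13.749″.

Δλ = 13.75″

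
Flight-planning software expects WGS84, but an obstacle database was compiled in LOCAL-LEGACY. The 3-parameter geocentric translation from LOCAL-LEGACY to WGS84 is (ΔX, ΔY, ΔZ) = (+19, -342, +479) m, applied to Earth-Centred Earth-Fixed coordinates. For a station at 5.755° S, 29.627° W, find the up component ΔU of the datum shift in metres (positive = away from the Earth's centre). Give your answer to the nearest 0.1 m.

At φ = -5.755°, λ = -29.627°: sin φ = -0.100275, cos φ = 0.994960, sin λ = -0.494352, cos λ = 0.869262.
ΔU = cos φ cos λ·ΔX + cos φ sin λ·ΔY + sin φ·ΔZ = (0.994960)(0.869262)(19) + (0.994960)(-0.494352)(-342) + (-0.100275)(479) = 136.62 m.

ΔU = 136.6 m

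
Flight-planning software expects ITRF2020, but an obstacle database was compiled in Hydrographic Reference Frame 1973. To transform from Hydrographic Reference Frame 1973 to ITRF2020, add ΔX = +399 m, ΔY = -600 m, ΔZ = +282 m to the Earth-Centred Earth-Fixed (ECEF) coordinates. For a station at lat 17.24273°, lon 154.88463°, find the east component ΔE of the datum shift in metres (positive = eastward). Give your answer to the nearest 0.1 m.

The local east axis at (φ, λ) is (−sin λ, cos λ, 0), so ΔE = −sin(154.88463°)·399 + cos(154.88463°)·(-600) = 373.92 m.

ΔE = 373.9 m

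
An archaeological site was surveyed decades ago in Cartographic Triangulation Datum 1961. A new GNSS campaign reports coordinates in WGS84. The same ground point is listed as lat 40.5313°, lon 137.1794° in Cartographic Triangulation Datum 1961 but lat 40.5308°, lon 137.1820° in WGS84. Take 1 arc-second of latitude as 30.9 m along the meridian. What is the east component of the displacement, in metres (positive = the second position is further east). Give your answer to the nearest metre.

ΔE = 220 m

Δφ = 40.5308° − 40.5313° = -0.0005°; Δλ = 137.1820° − 137.1794° = +0.0026°.
1° of latitude = 3600 × 30.90 = 111240 m.
ΔN = Δφ × 111240 = -55.6 m; ΔE = Δλ × 111240 × cos(40.5313°) = +0.0026 × 111240 × 0.760051 = 219.8 m.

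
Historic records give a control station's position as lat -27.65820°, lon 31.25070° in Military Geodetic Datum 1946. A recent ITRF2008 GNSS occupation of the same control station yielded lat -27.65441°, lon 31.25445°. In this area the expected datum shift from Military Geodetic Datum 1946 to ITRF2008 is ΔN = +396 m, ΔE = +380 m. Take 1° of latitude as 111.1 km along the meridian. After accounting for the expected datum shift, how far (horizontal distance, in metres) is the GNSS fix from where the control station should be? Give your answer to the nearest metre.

Observed coordinate differences: Δφ = +0.00379°, Δλ = +0.00375°.
Converting to metres (1° lat = 111100 m, cos φ = 0.885733): observed ΔN = 421.1 m, observed ΔE = 369.0 m.
Subtracting the expected shift leaves a residual of 421.1 − (396) = 25.1 m north and 369.0 − (380) = -11.0 m east.
Residual distance = √(25.1² + (-11.0)²) = 27.4 m.

27 m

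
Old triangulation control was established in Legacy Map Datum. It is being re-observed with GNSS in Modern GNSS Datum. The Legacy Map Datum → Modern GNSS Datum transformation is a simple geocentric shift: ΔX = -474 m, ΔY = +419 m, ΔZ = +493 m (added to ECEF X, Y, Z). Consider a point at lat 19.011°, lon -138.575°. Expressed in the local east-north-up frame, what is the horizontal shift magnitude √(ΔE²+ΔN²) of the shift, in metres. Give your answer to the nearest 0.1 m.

At φ = 19.011°, λ = -138.575°: sin φ = 0.325750, cos φ = 0.945456, sin λ = -0.661639, cos λ = -0.749822.
ΔE = −sin λ·ΔX + cos λ·ΔY = −(-0.661639)·(-474) + (-0.749822)·(419) = -627.79 m.
ΔN = −sin φ cos λ·ΔX − sin φ sin λ·ΔY + cos φ·ΔZ = −(0.325750)(-0.749822)(-474) − (0.325750)(-0.661639)(419) + (0.945456)(493) = 440.64 m.
Horizontal magnitude = √(ΔE² + ΔN²) = √((-627.79)² + 440.64²) = 767.00 m.

767.0 m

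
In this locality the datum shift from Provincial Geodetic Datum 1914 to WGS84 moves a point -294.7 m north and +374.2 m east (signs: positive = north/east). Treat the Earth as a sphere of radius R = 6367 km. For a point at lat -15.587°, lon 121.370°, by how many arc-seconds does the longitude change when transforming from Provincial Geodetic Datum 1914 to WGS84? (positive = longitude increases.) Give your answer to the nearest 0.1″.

Δλ = 12.6″

At latitude -15.587°, cos φ = 0.963224.
One radian of longitude at latitude φ spans R cos φ, so Δλ = ΔE / (R cos φ) = 374.2 / (6367000 × 0.963224) = 6.1016e-05 rad = 12.585″.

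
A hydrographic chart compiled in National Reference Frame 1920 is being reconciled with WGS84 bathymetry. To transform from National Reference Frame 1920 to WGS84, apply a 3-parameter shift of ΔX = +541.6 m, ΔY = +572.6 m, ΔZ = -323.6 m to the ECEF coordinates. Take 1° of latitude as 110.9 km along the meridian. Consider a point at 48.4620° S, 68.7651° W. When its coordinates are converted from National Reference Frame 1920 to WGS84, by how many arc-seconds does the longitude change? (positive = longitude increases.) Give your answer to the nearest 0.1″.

Δλ = 34.9″

sin φ = -0.748516, cos φ = 0.663117, sin λ = -0.932103, cos λ = 0.362192.
East component: ΔE = −sin λ·ΔX + cos λ·ΔY = −(-0.932103)(541.6) + (0.362192)(572.6) = 712.22 m.
1° of latitude spans 110900 m; at latitude φ, 1° of longitude spans that × cos φ = 73539.6 m, so Δλ = 712.22 / 73539.6 × 3600 = 34.865″.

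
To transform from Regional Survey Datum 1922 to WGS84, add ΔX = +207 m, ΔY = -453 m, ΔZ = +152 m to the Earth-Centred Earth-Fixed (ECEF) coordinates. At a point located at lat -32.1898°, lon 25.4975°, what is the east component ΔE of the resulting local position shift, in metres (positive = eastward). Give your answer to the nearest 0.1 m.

ΔE = -498.0 m

At φ = -32.1898°, λ = 25.4975°: sin φ = -0.532726, cos φ = 0.846288, sin λ = 0.430472, cos λ = 0.902604.
ΔE = −sin λ·ΔX + cos λ·ΔY = −(0.430472)·(207) + (0.902604)·(-453) = -497.99 m.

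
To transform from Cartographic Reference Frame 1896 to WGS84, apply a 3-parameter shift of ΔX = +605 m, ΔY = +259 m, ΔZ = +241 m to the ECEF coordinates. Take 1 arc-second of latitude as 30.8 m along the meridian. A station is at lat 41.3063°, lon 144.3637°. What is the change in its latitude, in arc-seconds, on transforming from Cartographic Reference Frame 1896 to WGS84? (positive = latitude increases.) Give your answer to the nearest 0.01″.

sin φ = 0.660084, cos φ = 0.751192, sin λ = 0.582638, cos λ = -0.812732.
North component: ΔN = −sin φ cos λ·ΔX − sin φ sin λ·ΔY + cos φ·ΔZ = −(0.660084)(-0.812732)(605) − (0.660084)(0.582638)(259) + (0.751192)(241) = 405.99 m.
1° of latitude spans 3600 × 30.80 = 110880 m, so Δφ = 405.99 / 110880 × 3600 = 13.182″.

Δφ = 13.18″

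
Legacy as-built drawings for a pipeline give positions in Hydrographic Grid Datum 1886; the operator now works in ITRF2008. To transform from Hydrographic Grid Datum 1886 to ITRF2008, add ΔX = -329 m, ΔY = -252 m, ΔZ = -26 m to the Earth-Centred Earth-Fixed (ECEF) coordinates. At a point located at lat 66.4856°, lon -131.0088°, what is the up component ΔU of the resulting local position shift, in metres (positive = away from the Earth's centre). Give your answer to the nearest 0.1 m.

The local up (radial) axis is (cos φ cos λ, cos φ sin λ, sin φ), giving ΔU = 86.132 + 75.871 − 23.841 = 138.16 m.

ΔU = 138.2 m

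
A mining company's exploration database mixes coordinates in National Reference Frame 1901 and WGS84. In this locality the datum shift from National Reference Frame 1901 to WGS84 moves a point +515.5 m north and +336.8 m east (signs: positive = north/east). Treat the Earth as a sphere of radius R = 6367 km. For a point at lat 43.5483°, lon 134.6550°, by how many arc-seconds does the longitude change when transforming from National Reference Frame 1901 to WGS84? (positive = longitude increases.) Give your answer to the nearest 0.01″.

Δλ = 15.05″

At latitude 43.5483°, cos φ = 0.724794.
One radian of longitude at latitude φ spans R cos φ, so Δλ = ΔE / (R cos φ) = 336.8 / (6367000 × 0.724794) = 7.2983e-05 rad = 15.054″.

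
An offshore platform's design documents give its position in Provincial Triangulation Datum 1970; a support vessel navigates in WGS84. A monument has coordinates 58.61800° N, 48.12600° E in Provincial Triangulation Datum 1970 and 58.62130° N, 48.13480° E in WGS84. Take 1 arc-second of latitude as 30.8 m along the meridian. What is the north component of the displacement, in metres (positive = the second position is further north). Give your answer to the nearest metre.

Δφ = 58.62130° − 58.61800° = +0.00330°; Δλ = 48.13480° − 48.12600° = +0.00880°.
1° of latitude = 3600 × 30.80 = 110880 m.
ΔN = Δφ × 110880 = 365.9 m; ΔE = Δλ × 110880 × cos(58.61800°) = +0.00880 × 110880 × 0.520741 = 508.1 m.

ΔN = 366 m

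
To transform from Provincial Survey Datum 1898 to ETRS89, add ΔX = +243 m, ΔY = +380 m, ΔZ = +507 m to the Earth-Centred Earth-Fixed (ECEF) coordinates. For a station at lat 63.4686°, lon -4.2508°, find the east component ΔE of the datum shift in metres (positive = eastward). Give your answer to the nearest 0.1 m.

The local east axis at (φ, λ) is (−sin λ, cos λ, 0), so ΔE = −sin(-4.2508°)·243 + cos(-4.2508°)·380 = 396.97 m.

ΔE = 397.0 m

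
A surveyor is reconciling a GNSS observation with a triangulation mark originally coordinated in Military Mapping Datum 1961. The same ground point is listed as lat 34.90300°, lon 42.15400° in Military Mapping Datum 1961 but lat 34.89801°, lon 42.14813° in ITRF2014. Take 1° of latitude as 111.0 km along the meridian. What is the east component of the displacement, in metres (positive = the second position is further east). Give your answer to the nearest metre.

Δφ = 34.89801° − 34.90300° = -0.00499°; Δλ = 42.14813° − 42.15400° = -0.00587°.
ΔN = Δφ × 111000 = -553.9 m; ΔE = Δλ × 111000 × cos(34.90300°) = -0.00587 × 111000 × 0.820122 = -534.4 m.

ΔE = -534 m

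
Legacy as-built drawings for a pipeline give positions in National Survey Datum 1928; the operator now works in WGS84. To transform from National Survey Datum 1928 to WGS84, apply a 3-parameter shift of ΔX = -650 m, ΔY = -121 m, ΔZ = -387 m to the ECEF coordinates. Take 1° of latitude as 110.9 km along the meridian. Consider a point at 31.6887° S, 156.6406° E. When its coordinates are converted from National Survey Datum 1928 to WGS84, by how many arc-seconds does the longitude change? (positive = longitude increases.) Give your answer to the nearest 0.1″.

sin φ = -0.525304, cos φ = 0.850915, sin λ = 0.396497, cos λ = -0.918036.
East component: ΔE = −sin λ·ΔX + cos λ·ΔY = −(0.396497)(-650) + (-0.918036)(-121) = 368.81 m.
1° of latitude spans 110900 m; at latitude φ, 1° of longitude spans that × cos φ = 94366.4 m, so Δλ = 368.81 / 94366.4 × 3600 = 14.070″.

Δλ = 14.1″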